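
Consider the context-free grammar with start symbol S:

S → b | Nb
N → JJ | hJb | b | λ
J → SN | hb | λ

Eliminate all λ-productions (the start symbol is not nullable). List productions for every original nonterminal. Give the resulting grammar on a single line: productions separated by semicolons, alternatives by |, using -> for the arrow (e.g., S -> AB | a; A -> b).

S -> b | Nb; J -> S | SN | hb; N -> J | b | JJ | hb | hJb

Nullable set: {J, N}.
S -> Nb: N nullable, giving Nb | b.
Drop J -> λ.
J -> SN: N nullable, giving S | SN.
Drop N -> λ.
N -> JJ: J, J nullable, giving J | JJ.
N -> hJb: J nullable, giving hJb | hb.
Unchanged (no nullable symbols): S -> b; J -> hb; N -> b.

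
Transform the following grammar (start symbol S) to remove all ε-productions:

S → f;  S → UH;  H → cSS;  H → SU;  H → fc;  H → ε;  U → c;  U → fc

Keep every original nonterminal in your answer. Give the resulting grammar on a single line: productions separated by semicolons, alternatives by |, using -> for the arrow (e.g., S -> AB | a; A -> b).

Nullable set: {H}.
S -> UH: H nullable, giving U | UH.
Drop H -> ε.
Unchanged (no nullable symbols): S -> f; H -> SU; H -> cSS; H -> fc; U -> c; U -> fc.

S -> U | f | UH; H -> SU | fc | cSS; U -> c | fc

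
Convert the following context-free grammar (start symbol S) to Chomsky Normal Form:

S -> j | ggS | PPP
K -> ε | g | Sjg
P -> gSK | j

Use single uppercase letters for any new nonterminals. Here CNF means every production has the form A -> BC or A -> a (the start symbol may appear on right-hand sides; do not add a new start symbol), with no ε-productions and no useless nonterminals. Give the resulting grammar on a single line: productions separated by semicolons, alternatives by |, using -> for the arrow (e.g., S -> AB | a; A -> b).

S -> j | BE | PF; A -> j; B -> g; C -> AB; D -> SK; E -> BS; F -> PP; K -> g | SC; P -> j | BD | BS

Nullable: {K}; after ε-elimination: S -> j | PPP | ggS; K -> g | Sjg; P -> j | gS | gSK.
No unit productions to eliminate.
TERM: introduce B -> g, A -> j and substitute in every rule of length ≥2.
BIN: K -> SAB becomes K -> SC, C -> AB; P -> BSK becomes P -> BD, D -> SK; S -> BBS becomes S -> BE, E -> BS; S -> PPP becomes S -> PF, F -> PP.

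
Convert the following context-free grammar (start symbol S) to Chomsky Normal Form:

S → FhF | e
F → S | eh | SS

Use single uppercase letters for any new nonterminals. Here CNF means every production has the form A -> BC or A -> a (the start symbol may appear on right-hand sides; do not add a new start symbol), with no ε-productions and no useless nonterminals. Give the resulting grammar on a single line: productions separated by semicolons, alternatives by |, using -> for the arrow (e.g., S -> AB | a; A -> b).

S -> e | FD; A -> h; B -> e; C -> AF; D -> AF; F -> e | BA | FC | SS

No ε-productions.
After unit-elimination: S -> e | FhF; F -> e | SS | eh | FhF.
TERM: introduce B -> e, A -> h and substitute in every rule of length ≥2.
BIN: F -> FAF becomes F -> FC, C -> AF; S -> FAF becomes S -> FD, D -> AF.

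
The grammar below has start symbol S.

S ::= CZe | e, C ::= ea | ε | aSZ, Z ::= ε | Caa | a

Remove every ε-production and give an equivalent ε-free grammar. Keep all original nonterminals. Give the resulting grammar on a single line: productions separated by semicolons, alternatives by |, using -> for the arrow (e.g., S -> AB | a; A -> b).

S -> e | Ce | Ze | CZe; C -> aS | ea | aSZ; Z -> a | aa | Caa

Nullable set: {C, Z}.
S -> CZe: C, Z nullable, giving CZe | Ce | Ze | e.
Drop C -> ε.
C -> aSZ: Z nullable, giving aS | aSZ.
Drop Z -> ε.
Z -> Caa: C nullable, giving Caa | aa.
Unchanged (no nullable symbols): S -> e; C -> ea; Z -> a.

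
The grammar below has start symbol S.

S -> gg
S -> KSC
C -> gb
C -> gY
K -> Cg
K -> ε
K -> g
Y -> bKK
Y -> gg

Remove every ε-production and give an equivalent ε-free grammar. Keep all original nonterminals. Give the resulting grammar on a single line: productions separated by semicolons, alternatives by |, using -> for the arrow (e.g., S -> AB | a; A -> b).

Nullable set: {K}.
S -> KSC: K nullable, giving KSC | SC.
Drop K -> ε.
Y -> bKK: K, K nullable, giving b | bK | bKK.
Unchanged (no nullable symbols): S -> gg; C -> gY; C -> gb; K -> Cg; K -> g; Y -> gg.

S -> SC | gg | KSC; C -> gY | gb; K -> g | Cg; Y -> b | bK | gg | bKK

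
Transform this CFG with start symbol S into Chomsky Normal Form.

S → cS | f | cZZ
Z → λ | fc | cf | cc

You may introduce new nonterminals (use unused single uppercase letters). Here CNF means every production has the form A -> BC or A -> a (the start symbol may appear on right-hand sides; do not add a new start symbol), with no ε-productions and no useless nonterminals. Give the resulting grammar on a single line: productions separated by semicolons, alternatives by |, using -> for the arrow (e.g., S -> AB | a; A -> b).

S -> c | f | AC | AS | AZ; A -> c; B -> f; C -> ZZ; Z -> AA | AB | BA

Nullable: {Z}; after ε-elimination: S -> c | f | cS | cZ | cZZ; Z -> cc | cf | fc.
No unit productions to eliminate.
TERM: introduce A -> c, B -> f and substitute in every rule of length ≥2.
BIN: S -> AZZ becomes S -> AC, C -> ZZ.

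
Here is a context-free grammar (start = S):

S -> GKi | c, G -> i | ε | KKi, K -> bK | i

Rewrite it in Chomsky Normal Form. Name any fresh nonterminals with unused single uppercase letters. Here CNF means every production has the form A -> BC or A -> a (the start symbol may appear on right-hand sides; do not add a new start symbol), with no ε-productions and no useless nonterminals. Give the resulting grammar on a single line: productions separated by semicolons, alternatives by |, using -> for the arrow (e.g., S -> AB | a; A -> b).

Nullable: {G}; after ε-elimination: S -> c | Ki | GKi; G -> i | KKi; K -> i | bK.
No unit productions to eliminate.
TERM: introduce B -> b, A -> i and substitute in every rule of length ≥2.
BIN: G -> KKA becomes G -> KC, C -> KA; S -> GKA becomes S -> GD, D -> KA.

S -> c | GD | KA; A -> i; B -> b; C -> KA; D -> KA; G -> i | KC; K -> i | BK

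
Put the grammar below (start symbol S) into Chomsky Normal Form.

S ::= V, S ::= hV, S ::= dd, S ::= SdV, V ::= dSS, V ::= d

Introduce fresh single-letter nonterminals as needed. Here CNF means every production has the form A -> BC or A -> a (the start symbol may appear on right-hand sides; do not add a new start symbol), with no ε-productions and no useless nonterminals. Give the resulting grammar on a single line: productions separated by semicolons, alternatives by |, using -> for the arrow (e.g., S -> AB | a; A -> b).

S -> d | AA | AC | BV | SD; A -> d; B -> h; C -> SS; D -> AV; E -> SS; V -> d | AE

No ε-productions.
After unit-elimination: S -> d | dd | hV | SdV | dSS; V -> d | dSS.
TERM: introduce A -> d, B -> h and substitute in every rule of length ≥2.
BIN: S -> ASS becomes S -> AC, C -> SS; S -> SAV becomes S -> SD, D -> AV; V -> ASS becomes V -> AE, E -> SS.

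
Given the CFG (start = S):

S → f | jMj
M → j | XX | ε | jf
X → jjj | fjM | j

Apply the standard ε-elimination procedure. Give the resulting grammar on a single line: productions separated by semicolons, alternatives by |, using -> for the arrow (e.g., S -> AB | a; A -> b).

Nullable set: {M}.
S -> jMj: M nullable, giving jMj | jj.
Drop M -> ε.
X -> fjM: M nullable, giving fj | fjM.
Unchanged (no nullable symbols): S -> f; M -> XX; M -> j; M -> jf; X -> j; X -> jjj.

S -> f | jj | jMj; M -> j | XX | jf; X -> j | fj | fjM | jjj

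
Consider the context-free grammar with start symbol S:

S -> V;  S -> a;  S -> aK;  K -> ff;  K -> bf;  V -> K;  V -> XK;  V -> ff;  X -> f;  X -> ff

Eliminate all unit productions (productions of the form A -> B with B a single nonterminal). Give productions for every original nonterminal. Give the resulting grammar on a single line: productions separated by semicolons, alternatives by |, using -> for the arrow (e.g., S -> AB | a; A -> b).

S -> a | XK | aK | bf | ff; K -> bf | ff; V -> XK | bf | ff; X -> f | ff

Unit productions: S->V, V->K.
Unit pairs (A ⇒* B via units): (S,K), (S,V), (V,K).
S: inherits non-unit rules of {K, S, V} → XK | a | aK | bf | ff.
K: inherits non-unit rules of {K} → bf | ff.
V: inherits non-unit rules of {K, V} → XK | bf | ff.
X: inherits non-unit rules of {X} → f | ff.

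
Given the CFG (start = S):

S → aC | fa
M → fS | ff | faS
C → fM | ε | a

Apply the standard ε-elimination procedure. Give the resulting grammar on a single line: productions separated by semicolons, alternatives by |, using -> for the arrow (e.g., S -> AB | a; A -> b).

S -> a | aC | fa; C -> a | fM; M -> fS | ff | faS

Nullable set: {C}.
S -> aC: C nullable, giving a | aC.
Drop C -> ε.
Unchanged (no nullable symbols): S -> fa; C -> a; C -> fM; M -> fS; M -> faS; M -> ff.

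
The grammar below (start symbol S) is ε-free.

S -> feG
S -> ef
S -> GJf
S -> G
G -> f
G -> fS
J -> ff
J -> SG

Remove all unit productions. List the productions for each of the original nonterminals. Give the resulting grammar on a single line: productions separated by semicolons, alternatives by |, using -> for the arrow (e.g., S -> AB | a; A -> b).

S -> f | ef | fS | GJf | feG; G -> f | fS; J -> SG | ff

Unit productions: S->G.
Unit pairs (A ⇒* B via units): (S,G).
S: inherits non-unit rules of {G, S} → GJf | ef | f | fS | feG.
G: inherits non-unit rules of {G} → f | fS.
J: inherits non-unit rules of {J} → SG | ff.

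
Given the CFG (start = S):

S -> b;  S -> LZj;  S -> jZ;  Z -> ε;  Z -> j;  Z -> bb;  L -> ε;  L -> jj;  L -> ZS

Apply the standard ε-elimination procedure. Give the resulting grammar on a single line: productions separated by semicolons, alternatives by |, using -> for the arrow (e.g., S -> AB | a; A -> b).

S -> b | j | Lj | Zj | jZ | LZj; L -> S | ZS | jj; Z -> j | bb

Nullable set: {L, Z}.
S -> LZj: L, Z nullable, giving LZj | Lj | Zj | j.
S -> jZ: Z nullable, giving j | jZ.
Drop L -> ε.
L -> ZS: Z nullable, giving S | ZS.
Drop Z -> ε.
Unchanged (no nullable symbols): S -> b; L -> jj; Z -> bb; Z -> j.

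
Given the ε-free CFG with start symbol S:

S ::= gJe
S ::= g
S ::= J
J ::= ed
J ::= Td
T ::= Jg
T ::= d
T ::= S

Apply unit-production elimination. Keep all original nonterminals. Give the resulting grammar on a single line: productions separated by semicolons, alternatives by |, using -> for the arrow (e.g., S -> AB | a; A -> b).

Unit productions: S->J, T->S.
Unit pairs (A ⇒* B via units): (S,J), (T,J), (T,S).
S: inherits non-unit rules of {J, S} → Td | ed | g | gJe.
J: inherits non-unit rules of {J} → Td | ed.
T: inherits non-unit rules of {J, S, T} → Jg | Td | d | ed | g | gJe.

S -> g | Td | ed | gJe; J -> Td | ed; T -> d | g | Jg | Td | ed | gJe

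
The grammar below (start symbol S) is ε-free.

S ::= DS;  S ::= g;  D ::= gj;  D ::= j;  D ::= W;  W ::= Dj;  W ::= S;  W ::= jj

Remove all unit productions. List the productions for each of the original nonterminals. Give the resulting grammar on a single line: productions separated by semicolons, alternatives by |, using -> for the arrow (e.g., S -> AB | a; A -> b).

S -> g | DS; D -> g | j | DS | Dj | gj | jj; W -> g | DS | Dj | jj

Unit productions: D->W, W->S.
Unit pairs (A ⇒* B via units): (D,S), (D,W), (W,S).
S: inherits non-unit rules of {S} → DS | g.
D: inherits non-unit rules of {D, S, W} → DS | Dj | g | gj | j | jj.
W: inherits non-unit rules of {S, W} → DS | Dj | g | jj.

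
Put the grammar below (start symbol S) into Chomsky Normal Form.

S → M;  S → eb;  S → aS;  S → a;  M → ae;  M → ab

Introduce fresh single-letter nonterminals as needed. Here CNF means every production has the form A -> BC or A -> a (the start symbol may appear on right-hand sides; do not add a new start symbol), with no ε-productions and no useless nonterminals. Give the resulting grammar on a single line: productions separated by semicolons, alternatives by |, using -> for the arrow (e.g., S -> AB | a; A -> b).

No ε-productions.
After unit-elimination: S -> a | aS | ab | ae | eb; M -> ab | ae.
TERM: introduce A -> a, B -> b, C -> e and substitute in every rule of length ≥2.
Drop unreachable/unproductive: M.

S -> a | AB | AC | AS | CB; A -> a; B -> b; C -> e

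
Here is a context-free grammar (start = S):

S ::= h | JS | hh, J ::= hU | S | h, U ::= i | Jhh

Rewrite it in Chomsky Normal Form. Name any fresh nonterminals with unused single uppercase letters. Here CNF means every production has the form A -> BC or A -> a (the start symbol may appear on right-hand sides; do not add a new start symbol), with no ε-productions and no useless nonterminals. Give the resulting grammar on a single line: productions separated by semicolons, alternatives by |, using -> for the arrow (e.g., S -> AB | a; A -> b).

S -> h | AA | JS; A -> h; B -> AA; J -> h | AA | AU | JS; U -> i | JB

No ε-productions.
After unit-elimination: S -> h | JS | hh; J -> h | JS | hU | hh; U -> i | Jhh.
TERM: introduce A -> h and substitute in every rule of length ≥2.
BIN: U -> JAA becomes U -> JB, B -> AA.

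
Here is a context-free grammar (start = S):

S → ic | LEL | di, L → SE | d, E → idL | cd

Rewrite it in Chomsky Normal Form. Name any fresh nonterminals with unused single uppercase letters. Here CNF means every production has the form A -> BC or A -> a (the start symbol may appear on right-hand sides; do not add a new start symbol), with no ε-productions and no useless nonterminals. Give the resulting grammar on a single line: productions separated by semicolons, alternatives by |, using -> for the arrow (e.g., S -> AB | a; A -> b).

S -> BC | CA | LF; A -> c; B -> d; C -> i; D -> BL; E -> AB | CD; F -> EL; L -> d | SE

No ε-productions.
No unit productions to eliminate.
TERM: introduce A -> c, B -> d, C -> i and substitute in every rule of length ≥2.
BIN: E -> CBL becomes E -> CD, D -> BL; S -> LEL becomes S -> LF, F -> EL.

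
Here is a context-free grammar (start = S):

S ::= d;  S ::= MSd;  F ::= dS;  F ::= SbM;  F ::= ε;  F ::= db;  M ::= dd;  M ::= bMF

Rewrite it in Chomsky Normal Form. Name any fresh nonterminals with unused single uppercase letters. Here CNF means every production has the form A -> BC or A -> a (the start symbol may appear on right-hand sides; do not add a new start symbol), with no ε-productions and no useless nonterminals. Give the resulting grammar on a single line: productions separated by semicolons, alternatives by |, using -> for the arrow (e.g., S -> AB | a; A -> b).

S -> d | ME; A -> b; B -> d; C -> AM; D -> MF; E -> SB; F -> BA | BS | SC; M -> AD | AM | BB

Nullable: {F}; after ε-elimination: S -> d | MSd; F -> dS | db | SbM; M -> bM | dd | bMF.
No unit productions to eliminate.
TERM: introduce A -> b, B -> d and substitute in every rule of length ≥2.
BIN: F -> SAM becomes F -> SC, C -> AM; M -> AMF becomes M -> AD, D -> MF; S -> MSB becomes S -> ME, E -> SB.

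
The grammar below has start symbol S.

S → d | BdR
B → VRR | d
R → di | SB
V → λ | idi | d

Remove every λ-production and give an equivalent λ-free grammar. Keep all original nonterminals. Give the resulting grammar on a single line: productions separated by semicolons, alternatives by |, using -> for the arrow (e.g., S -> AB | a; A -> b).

S -> d | BdR; B -> d | RR | VRR; R -> SB | di; V -> d | idi

Nullable set: {V}.
B -> VRR: V nullable, giving RR | VRR.
Drop V -> λ.
Unchanged (no nullable symbols): S -> BdR; S -> d; B -> d; R -> SB; R -> di; V -> d; V -> idi.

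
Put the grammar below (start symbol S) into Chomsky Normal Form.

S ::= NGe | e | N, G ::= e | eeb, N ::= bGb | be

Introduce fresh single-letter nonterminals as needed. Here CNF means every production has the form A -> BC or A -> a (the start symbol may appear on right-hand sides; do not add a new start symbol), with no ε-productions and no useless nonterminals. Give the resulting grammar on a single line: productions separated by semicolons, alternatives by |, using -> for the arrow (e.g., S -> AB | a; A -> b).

No ε-productions.
After unit-elimination: S -> e | be | NGe | bGb; G -> e | eeb; N -> be | bGb.
TERM: introduce B -> b, A -> e and substitute in every rule of length ≥2.
BIN: G -> AAB becomes G -> AC, C -> AB; N -> BGB becomes N -> BD, D -> GB; S -> BGB becomes S -> BE, E -> GB; S -> NGA becomes S -> NF, F -> GA.

S -> e | BA | BE | NF; A -> e; B -> b; C -> AB; D -> GB; E -> GB; F -> GA; G -> e | AC; N -> BA | BD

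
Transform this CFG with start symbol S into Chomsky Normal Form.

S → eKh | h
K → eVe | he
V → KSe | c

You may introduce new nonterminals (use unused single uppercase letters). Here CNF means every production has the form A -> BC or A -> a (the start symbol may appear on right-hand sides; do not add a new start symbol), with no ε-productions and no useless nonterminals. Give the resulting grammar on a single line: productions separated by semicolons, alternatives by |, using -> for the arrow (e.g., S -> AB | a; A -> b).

S -> h | AD; A -> e; B -> h; C -> VA; D -> KB; E -> SA; K -> AC | BA; V -> c | KE

No ε-productions.
No unit productions to eliminate.
TERM: introduce A -> e, B -> h and substitute in every rule of length ≥2.
BIN: K -> AVA becomes K -> AC, C -> VA; S -> AKB becomes S -> AD, D -> KB; V -> KSA becomes V -> KE, E -> SA.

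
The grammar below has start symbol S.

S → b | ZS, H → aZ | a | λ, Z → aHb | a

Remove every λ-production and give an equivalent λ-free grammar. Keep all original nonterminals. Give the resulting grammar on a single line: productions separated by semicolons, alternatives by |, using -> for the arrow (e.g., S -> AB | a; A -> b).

S -> b | ZS; H -> a | aZ; Z -> a | ab | aHb

Nullable set: {H}.
Drop H -> λ.
Z -> aHb: H nullable, giving aHb | ab.
Unchanged (no nullable symbols): S -> ZS; S -> b; H -> a; H -> aZ; Z -> a.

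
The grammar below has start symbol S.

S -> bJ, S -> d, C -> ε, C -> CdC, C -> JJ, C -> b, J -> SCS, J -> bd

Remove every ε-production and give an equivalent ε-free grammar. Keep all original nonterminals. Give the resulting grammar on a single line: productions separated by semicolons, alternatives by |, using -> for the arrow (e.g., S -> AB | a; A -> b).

S -> d | bJ; C -> b | d | Cd | JJ | dC | CdC; J -> SS | bd | SCS

Nullable set: {C}.
Drop C -> ε.
C -> CdC: C, C nullable, giving Cd | CdC | d | dC.
J -> SCS: C nullable, giving SCS | SS.
Unchanged (no nullable symbols): S -> bJ; S -> d; C -> JJ; C -> b; J -> bd.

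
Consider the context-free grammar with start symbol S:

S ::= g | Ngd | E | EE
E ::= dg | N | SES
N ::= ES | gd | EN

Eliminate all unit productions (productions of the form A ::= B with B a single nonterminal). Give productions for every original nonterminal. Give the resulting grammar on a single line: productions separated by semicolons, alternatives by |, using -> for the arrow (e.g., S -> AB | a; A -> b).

Unit productions: E->N, S->E.
Unit pairs (A ⇒* B via units): (E,N), (S,E), (S,N).
S: inherits non-unit rules of {E, N, S} → EE | EN | ES | Ngd | SES | dg | g | gd.
E: inherits non-unit rules of {E, N} → EN | ES | SES | dg | gd.
N: inherits non-unit rules of {N} → EN | ES | gd.

S -> g | EE | EN | ES | dg | gd | Ngd | SES; E -> EN | ES | dg | gd | SES; N -> EN | ES | gd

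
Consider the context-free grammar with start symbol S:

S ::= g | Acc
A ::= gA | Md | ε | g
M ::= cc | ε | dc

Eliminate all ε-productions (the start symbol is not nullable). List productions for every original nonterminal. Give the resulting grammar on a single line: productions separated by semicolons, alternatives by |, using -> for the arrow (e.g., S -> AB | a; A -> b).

S -> g | cc | Acc; A -> d | g | Md | gA; M -> cc | dc

Nullable set: {A, M}.
S -> Acc: A nullable, giving Acc | cc.
Drop A -> ε.
A -> Md: M nullable, giving Md | d.
A -> gA: A nullable, giving g | gA.
Drop M -> ε.
Unchanged (no nullable symbols): S -> g; A -> g; M -> cc; M -> dc.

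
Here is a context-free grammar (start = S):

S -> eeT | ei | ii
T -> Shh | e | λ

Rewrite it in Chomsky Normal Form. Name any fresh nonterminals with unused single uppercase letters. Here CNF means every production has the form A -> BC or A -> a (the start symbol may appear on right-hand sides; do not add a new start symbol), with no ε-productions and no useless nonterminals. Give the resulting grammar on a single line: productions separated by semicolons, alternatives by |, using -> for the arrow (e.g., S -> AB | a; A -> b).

Nullable: {T}; after ε-elimination: S -> ee | ei | ii | eeT; T -> e | Shh.
No unit productions to eliminate.
TERM: introduce A -> e, C -> h, B -> i and substitute in every rule of length ≥2.
BIN: S -> AAT becomes S -> AD, D -> AT; T -> SCC becomes T -> SE, E -> CC.

S -> AA | AB | AD | BB; A -> e; B -> i; C -> h; D -> AT; E -> CC; T -> e | SE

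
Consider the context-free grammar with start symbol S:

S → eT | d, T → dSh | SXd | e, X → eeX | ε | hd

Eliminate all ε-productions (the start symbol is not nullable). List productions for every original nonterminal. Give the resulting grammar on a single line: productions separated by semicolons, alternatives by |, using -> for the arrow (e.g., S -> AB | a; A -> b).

S -> d | eT; T -> e | Sd | SXd | dSh; X -> ee | hd | eeX

Nullable set: {X}.
T -> SXd: X nullable, giving SXd | Sd.
Drop X -> ε.
X -> eeX: X nullable, giving ee | eeX.
Unchanged (no nullable symbols): S -> d; S -> eT; T -> dSh; T -> e; X -> hd.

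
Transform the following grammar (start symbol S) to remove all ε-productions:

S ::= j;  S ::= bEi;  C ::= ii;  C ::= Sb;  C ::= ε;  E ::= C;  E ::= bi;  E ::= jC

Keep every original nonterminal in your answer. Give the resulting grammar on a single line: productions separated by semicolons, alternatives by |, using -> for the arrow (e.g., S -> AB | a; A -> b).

S -> j | bi | bEi; C -> Sb | ii; E -> C | j | bi | jC

Nullable set: {C, E}.
S -> bEi: E nullable, giving bEi | bi.
Drop C -> ε.
E -> C: C nullable, giving C.
E -> jC: C nullable, giving j | jC.
Unchanged (no nullable symbols): S -> j; C -> Sb; C -> ii; E -> bi.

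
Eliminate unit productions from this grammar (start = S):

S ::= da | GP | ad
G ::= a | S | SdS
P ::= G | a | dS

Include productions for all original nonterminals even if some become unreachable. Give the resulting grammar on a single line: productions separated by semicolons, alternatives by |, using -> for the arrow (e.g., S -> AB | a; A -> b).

Unit productions: G->S, P->G.
Unit pairs (A ⇒* B via units): (G,S), (P,G), (P,S).
S: inherits non-unit rules of {S} → GP | ad | da.
G: inherits non-unit rules of {G, S} → GP | SdS | a | ad | da.
P: inherits non-unit rules of {G, P, S} → GP | SdS | a | ad | dS | da.

S -> GP | ad | da; G -> a | GP | ad | da | SdS; P -> a | GP | ad | dS | da | SdS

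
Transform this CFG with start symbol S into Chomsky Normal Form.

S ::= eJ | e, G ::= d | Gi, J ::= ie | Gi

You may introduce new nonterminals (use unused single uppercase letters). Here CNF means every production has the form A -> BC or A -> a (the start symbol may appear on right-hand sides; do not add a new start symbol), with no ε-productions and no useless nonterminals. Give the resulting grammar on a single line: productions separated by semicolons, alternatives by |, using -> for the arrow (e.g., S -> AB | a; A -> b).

No ε-productions.
No unit productions to eliminate.
TERM: introduce B -> e, A -> i and substitute in every rule of length ≥2.

S -> e | BJ; A -> i; B -> e; G -> d | GA; J -> AB | GA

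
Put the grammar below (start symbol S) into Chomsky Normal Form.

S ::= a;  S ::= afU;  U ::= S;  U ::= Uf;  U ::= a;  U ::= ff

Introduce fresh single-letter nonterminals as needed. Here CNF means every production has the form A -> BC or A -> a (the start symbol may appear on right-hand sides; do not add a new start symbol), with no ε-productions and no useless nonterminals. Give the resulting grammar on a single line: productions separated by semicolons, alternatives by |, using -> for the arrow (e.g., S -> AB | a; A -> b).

No ε-productions.
After unit-elimination: S -> a | afU; U -> a | Uf | ff | afU.
TERM: introduce A -> a, B -> f and substitute in every rule of length ≥2.
BIN: S -> ABU becomes S -> AC, C -> BU; U -> ABU becomes U -> AD, D -> BU.

S -> a | AC; A -> a; B -> f; C -> BU; D -> BU; U -> a | AD | BB | UB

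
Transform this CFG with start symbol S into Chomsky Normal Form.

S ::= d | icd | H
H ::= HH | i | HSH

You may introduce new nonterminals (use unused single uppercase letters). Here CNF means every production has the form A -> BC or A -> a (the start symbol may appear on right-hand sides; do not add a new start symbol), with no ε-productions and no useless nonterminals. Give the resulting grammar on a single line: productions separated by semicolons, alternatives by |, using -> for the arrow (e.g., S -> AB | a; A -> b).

S -> d | i | AE | HF | HH; A -> i; B -> c; C -> d; D -> SH; E -> BC; F -> SH; H -> i | HD | HH

No ε-productions.
After unit-elimination: S -> d | i | HH | HSH | icd; H -> i | HH | HSH.
TERM: introduce B -> c, C -> d, A -> i and substitute in every rule of length ≥2.
BIN: H -> HSH becomes H -> HD, D -> SH; S -> ABC becomes S -> AE, E -> BC; S -> HSH becomes S -> HF, F -> SH.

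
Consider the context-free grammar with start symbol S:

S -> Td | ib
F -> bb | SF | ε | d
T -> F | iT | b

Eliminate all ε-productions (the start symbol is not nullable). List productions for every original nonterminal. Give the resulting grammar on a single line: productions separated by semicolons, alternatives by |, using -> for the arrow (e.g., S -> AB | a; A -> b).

Nullable set: {F, T}.
S -> Td: T nullable, giving Td | d.
Drop F -> ε.
F -> SF: F nullable, giving S | SF.
T -> F: F nullable, giving F.
T -> iT: T nullable, giving i | iT.
Unchanged (no nullable symbols): S -> ib; F -> bb; F -> d; T -> b.

S -> d | Td | ib; F -> S | d | SF | bb; T -> F | b | i | iT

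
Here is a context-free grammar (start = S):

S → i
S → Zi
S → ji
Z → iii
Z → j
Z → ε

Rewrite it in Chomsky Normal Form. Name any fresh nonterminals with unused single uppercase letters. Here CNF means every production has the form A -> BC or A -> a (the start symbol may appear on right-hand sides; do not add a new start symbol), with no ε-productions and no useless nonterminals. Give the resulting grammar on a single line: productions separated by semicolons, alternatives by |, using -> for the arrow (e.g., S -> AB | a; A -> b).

Nullable: {Z}; after ε-elimination: S -> i | Zi | ji; Z -> j | iii.
No unit productions to eliminate.
TERM: introduce A -> i, B -> j and substitute in every rule of length ≥2.
BIN: Z -> AAA becomes Z -> AC, C -> AA.

S -> i | BA | ZA; A -> i; B -> j; C -> AA; Z -> j | AC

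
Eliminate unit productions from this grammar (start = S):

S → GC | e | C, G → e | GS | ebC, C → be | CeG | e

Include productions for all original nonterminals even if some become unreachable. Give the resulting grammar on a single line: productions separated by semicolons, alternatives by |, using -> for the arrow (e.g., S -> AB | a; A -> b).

S -> e | GC | be | CeG; C -> e | be | CeG; G -> e | GS | ebC

Unit productions: S->C.
Unit pairs (A ⇒* B via units): (S,C).
S: inherits non-unit rules of {C, S} → CeG | GC | be | e.
C: inherits non-unit rules of {C} → CeG | be | e.
G: inherits non-unit rules of {G} → GS | e | ebC.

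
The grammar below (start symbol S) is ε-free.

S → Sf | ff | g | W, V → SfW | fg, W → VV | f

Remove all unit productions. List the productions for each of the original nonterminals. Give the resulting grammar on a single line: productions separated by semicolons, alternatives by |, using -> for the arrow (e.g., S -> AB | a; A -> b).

Unit productions: S->W.
Unit pairs (A ⇒* B via units): (S,W).
S: inherits non-unit rules of {S, W} → Sf | VV | f | ff | g.
V: inherits non-unit rules of {V} → SfW | fg.
W: inherits non-unit rules of {W} → VV | f.

S -> f | g | Sf | VV | ff; V -> fg | SfW; W -> f | VV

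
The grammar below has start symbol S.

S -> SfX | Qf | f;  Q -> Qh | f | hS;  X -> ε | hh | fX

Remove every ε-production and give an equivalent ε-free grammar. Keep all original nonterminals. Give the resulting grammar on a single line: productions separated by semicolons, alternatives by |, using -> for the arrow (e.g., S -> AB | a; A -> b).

S -> f | Qf | Sf | SfX; Q -> f | Qh | hS; X -> f | fX | hh

Nullable set: {X}.
S -> SfX: X nullable, giving Sf | SfX.
Drop X -> ε.
X -> fX: X nullable, giving f | fX.
Unchanged (no nullable symbols): S -> Qf; S -> f; Q -> Qh; Q -> f; Q -> hS; X -> hh.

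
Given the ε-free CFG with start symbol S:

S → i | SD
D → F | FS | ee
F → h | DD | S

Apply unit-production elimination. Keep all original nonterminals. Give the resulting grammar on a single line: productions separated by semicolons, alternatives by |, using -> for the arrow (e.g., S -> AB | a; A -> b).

Unit productions: D->F, F->S.
Unit pairs (A ⇒* B via units): (D,F), (D,S), (F,S).
S: inherits non-unit rules of {S} → SD | i.
D: inherits non-unit rules of {D, F, S} → DD | FS | SD | ee | h | i.
F: inherits non-unit rules of {F, S} → DD | SD | h | i.

S -> i | SD; D -> h | i | DD | FS | SD | ee; F -> h | i | DD | SD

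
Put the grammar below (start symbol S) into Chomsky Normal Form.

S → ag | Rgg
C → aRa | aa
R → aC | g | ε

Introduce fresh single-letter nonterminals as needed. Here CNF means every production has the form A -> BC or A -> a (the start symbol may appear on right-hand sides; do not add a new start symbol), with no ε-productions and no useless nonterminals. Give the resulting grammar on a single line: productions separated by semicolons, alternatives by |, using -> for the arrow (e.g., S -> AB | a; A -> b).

Nullable: {R}; after ε-elimination: S -> ag | gg | Rgg; C -> aa | aRa; R -> g | aC.
No unit productions to eliminate.
TERM: introduce A -> a, B -> g and substitute in every rule of length ≥2.
BIN: C -> ARA becomes C -> AD, D -> RA; S -> RBB becomes S -> RE, E -> BB.

S -> AB | BB | RE; A -> a; B -> g; C -> AA | AD; D -> RA; E -> BB; R -> g | AC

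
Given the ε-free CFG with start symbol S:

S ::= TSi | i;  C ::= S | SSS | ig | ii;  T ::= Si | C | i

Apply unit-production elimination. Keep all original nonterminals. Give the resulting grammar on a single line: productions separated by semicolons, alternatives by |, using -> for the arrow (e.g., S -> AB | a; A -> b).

S -> i | TSi; C -> i | ig | ii | SSS | TSi; T -> i | Si | ig | ii | SSS | TSi

Unit productions: C->S, T->C.
Unit pairs (A ⇒* B via units): (C,S), (T,C), (T,S).
S: inherits non-unit rules of {S} → TSi | i.
C: inherits non-unit rules of {C, S} → SSS | TSi | i | ig | ii.
T: inherits non-unit rules of {C, S, T} → SSS | Si | TSi | i | ig | ii.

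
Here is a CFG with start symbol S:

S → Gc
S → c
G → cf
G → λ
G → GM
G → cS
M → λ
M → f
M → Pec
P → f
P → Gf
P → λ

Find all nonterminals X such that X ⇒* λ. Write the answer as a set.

{G, M, P}

Directly nullable (have an ε-rule): {G, M, P}.
Not nullable: S — each has a terminal in every rule's right-hand side or depends on a non-nullable symbol.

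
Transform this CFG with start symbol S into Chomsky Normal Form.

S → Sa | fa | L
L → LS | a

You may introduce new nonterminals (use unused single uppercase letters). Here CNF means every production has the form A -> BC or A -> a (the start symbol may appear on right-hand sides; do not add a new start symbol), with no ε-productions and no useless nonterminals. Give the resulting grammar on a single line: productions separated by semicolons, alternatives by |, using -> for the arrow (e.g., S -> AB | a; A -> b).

S -> a | BA | LS | SA; A -> a; B -> f; L -> a | LS

No ε-productions.
After unit-elimination: S -> a | LS | Sa | fa; L -> a | LS.
TERM: introduce A -> a, B -> f and substitute in every rule of length ≥2.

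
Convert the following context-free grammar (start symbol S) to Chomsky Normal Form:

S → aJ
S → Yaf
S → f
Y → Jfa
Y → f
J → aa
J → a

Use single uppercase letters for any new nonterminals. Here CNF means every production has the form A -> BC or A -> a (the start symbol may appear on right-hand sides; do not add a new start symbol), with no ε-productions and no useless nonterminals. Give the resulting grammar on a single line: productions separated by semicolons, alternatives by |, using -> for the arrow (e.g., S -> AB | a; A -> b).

S -> f | AJ | YC; A -> a; B -> f; C -> AB; D -> BA; J -> a | AA; Y -> f | JD

No ε-productions.
No unit productions to eliminate.
TERM: introduce A -> a, B -> f and substitute in every rule of length ≥2.
BIN: S -> YAB becomes S -> YC, C -> AB; Y -> JBA becomes Y -> JD, D -> BA.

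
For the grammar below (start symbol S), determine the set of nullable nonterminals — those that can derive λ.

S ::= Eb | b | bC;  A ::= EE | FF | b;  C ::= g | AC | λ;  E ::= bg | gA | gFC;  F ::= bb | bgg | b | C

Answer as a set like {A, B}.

Directly nullable (have an ε-rule): {C}.
F is nullable via F -> C (every symbol on the right is already known nullable).
A is nullable via A -> FF (every symbol on the right is already known nullable).
Not nullable: E, S — each has a terminal in every rule's right-hand side or depends on a non-nullable symbol.

{A, C, F}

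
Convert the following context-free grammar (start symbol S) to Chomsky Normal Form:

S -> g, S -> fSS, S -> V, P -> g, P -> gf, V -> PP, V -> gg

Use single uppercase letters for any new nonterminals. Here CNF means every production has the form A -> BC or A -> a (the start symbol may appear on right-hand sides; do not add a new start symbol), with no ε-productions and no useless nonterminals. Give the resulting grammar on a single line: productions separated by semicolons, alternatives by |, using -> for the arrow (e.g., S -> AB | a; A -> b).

S -> g | AA | BC | PP; A -> g; B -> f; C -> SS; P -> g | AB

No ε-productions.
After unit-elimination: S -> g | PP | gg | fSS; P -> g | gf; V -> PP | gg.
TERM: introduce B -> f, A -> g and substitute in every rule of length ≥2.
BIN: S -> BSS becomes S -> BC, C -> SS.
Drop unreachable/unproductive: V.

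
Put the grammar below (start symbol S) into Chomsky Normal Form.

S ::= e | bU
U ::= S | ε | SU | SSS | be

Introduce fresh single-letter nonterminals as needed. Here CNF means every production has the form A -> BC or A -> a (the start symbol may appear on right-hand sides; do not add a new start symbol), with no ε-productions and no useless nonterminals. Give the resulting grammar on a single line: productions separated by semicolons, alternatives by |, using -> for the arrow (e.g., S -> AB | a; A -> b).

Nullable: {U}; after ε-elimination: S -> b | e | bU; U -> S | SU | be | SSS.
After unit-elimination: S -> b | e | bU; U -> b | e | SU | bU | be | SSS.
TERM: introduce A -> b, B -> e and substitute in every rule of length ≥2.
BIN: U -> SSS becomes U -> SC, C -> SS.

S -> b | e | AU; A -> b; B -> e; C -> SS; U -> b | e | AB | AU | SC | SU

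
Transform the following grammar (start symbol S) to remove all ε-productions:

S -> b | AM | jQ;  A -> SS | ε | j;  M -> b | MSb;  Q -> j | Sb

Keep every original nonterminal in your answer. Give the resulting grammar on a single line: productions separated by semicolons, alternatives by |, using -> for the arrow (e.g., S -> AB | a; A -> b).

S -> M | b | AM | jQ; A -> j | SS; M -> b | MSb; Q -> j | Sb

Nullable set: {A}.
S -> AM: A nullable, giving AM | M.
Drop A -> ε.
Unchanged (no nullable symbols): S -> b; S -> jQ; A -> SS; A -> j; M -> MSb; M -> b; Q -> Sb; Q -> j.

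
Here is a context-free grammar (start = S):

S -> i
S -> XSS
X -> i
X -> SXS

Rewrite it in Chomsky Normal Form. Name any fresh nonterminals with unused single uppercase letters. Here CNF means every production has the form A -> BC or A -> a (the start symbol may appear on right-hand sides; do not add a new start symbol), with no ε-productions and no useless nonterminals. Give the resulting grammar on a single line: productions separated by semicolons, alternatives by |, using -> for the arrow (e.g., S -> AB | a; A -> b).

S -> i | XA; A -> SS; B -> XS; X -> i | SB

No ε-productions.
No unit productions to eliminate.
BIN: S -> XSS becomes S -> XA, A -> SS; X -> SXS becomes X -> SB, B -> XS.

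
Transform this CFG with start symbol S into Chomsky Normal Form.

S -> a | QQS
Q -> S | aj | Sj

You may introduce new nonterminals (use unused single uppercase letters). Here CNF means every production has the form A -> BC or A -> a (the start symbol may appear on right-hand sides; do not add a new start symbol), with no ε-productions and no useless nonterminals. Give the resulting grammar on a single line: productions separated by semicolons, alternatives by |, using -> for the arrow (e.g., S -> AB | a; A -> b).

No ε-productions.
After unit-elimination: S -> a | QQS; Q -> a | Sj | aj | QQS.
TERM: introduce B -> a, A -> j and substitute in every rule of length ≥2.
BIN: Q -> QQS becomes Q -> QC, C -> QS; S -> QQS becomes S -> QD, D -> QS.

S -> a | QD; A -> j; B -> a; C -> QS; D -> QS; Q -> a | BA | QC | SA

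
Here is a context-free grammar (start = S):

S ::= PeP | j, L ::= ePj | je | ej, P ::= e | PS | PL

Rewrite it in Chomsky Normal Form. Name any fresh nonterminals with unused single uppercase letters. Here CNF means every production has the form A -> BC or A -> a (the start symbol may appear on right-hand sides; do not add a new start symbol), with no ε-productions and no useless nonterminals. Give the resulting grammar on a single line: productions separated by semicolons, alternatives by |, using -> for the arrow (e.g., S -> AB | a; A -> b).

S -> j | PD; A -> e; B -> j; C -> PB; D -> AP; L -> AB | AC | BA; P -> e | PL | PS

No ε-productions.
No unit productions to eliminate.
TERM: introduce A -> e, B -> j and substitute in every rule of length ≥2.
BIN: L -> APB becomes L -> AC, C -> PB; S -> PAP becomes S -> PD, D -> AP.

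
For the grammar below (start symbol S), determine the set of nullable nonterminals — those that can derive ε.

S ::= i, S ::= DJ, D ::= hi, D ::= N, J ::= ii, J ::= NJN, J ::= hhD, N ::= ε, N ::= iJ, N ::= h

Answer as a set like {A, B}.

{D, N}

Directly nullable (have an ε-rule): {N}.
D is nullable via D -> N (every symbol on the right is already known nullable).
Not nullable: J, S — each has a terminal in every rule's right-hand side or depends on a non-nullable symbol.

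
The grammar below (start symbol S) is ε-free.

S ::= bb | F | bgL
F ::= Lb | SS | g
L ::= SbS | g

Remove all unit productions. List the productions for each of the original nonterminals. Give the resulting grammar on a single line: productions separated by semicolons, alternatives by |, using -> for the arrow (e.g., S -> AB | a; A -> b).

Unit productions: S->F.
Unit pairs (A ⇒* B via units): (S,F).
S: inherits non-unit rules of {F, S} → Lb | SS | bb | bgL | g.
F: inherits non-unit rules of {F} → Lb | SS | g.
L: inherits non-unit rules of {L} → SbS | g.

S -> g | Lb | SS | bb | bgL; F -> g | Lb | SS; L -> g | SbS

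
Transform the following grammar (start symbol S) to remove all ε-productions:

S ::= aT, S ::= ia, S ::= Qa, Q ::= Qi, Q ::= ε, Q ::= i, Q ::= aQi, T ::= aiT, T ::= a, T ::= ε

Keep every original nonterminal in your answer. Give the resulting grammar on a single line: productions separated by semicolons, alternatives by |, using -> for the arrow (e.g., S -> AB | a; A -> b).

Nullable set: {Q, T}.
S -> Qa: Q nullable, giving Qa | a.
S -> aT: T nullable, giving a | aT.
Drop Q -> ε.
Q -> Qi: Q nullable, giving Qi | i.
Q -> aQi: Q nullable, giving aQi | ai.
Drop T -> ε.
T -> aiT: T nullable, giving ai | aiT.
Unchanged (no nullable symbols): S -> ia; Q -> i; T -> a.

S -> a | Qa | aT | ia; Q -> i | Qi | ai | aQi; T -> a | ai | aiT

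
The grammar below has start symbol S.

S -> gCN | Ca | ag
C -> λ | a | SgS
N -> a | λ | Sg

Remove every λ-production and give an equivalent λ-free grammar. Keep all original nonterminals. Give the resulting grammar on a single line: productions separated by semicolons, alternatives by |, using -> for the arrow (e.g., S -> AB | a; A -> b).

Nullable set: {C, N}.
S -> Ca: C nullable, giving Ca | a.
S -> gCN: C, N nullable, giving g | gC | gCN | gN.
Drop C -> λ.
Drop N -> λ.
Unchanged (no nullable symbols): S -> ag; C -> SgS; C -> a; N -> Sg; N -> a.

S -> a | g | Ca | ag | gC | gN | gCN; C -> a | SgS; N -> a | Sg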